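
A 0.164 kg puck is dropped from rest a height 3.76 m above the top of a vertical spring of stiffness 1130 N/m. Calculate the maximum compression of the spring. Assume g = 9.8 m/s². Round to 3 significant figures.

Let x be the compression. The total drop is H + x, and the puck is instantaneously at rest at max compression, so energy conservation gives:
mg(H + x) = ½kx²
½(1130)x² − (0.164)(9.8)x − (0.164)(9.8)(3.76) = 0
565.0x² − 1.607x − 6.043 = 0
x = [1.607 + √(2.583 + 13657)]/(2 × 565.0) = 0.1049 m

x = 0.105 m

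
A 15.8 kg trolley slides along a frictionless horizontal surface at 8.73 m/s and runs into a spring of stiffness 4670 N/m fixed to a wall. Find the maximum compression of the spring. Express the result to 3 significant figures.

All KE is stored as spring PE at maximum compression: ½mv² = ½kx²
x = v√(m/k) = 8.73 × √(15.8/4670) = 0.5078 m

x = 0.508 m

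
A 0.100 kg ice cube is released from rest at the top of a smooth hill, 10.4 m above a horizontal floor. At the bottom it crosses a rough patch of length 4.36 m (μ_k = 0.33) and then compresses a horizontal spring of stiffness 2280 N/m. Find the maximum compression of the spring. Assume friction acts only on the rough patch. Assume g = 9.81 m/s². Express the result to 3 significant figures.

x = 0.0878 m

Initial energy: E₁ = mgh = (0.100)(9.81)(10.4) = 10.202 J
Friction removes W_f = μ_k mg d = (0.33)(0.100)(9.81)(4.36) = 1.411 J
Energy reaching the spring: E = 10.202 − 1.411 = 8.7909 J
At max compression ½kx² = E ⇒ x = √(2E/k) = √(2 × 8.7909/2280) = 0.08781 m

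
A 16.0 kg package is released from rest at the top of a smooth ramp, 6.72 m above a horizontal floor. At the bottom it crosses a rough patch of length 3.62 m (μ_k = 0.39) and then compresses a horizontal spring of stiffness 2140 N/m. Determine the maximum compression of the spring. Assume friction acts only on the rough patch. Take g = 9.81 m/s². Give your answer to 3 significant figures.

Initial energy: E₁ = mgh = (16.0)(9.81)(6.72) = 1054.8 J
Friction removes W_f = μ_k mg d = (0.39)(16.0)(9.81)(3.62) = 221.6 J
Energy reaching the spring: E = 1054.8 − 221.6 = 833.18 J
At max compression ½kx² = E ⇒ x = √(2E/k) = √(2 × 833.18/2140) = 0.8824 m

x = 0.882 m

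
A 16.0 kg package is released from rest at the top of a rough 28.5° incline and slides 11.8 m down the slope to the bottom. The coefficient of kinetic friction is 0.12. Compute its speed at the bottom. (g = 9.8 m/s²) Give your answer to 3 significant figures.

Work–energy: mg(L sinθ) − μ_k(mg cosθ)L = ½mv²
mgh = mgL sinθ = (16.0)(9.8)(11.8)sin28.5° = 882.86 J
W_f = μ_k mg cosθ · L = (0.12)(16.0)(9.8)cos28.5°·11.8 = 195.1 J
½mv² = 882.86 − 195.1 = 687.74 J
v = √(2 × 687.74/16.0) = 9.272 m/s

v = 9.27 m/s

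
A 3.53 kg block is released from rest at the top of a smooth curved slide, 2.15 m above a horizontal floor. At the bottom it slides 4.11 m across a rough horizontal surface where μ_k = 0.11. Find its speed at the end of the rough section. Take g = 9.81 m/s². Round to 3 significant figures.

v = 5.77 m/s

Applying the work–energy principle:
mgh = ½mv² + μ_k m g d
W_f = μ_k mg d = (0.11)(3.53)(9.81)(4.11) = 15.66 J
½mv² = mgh − W_f = 74.453 − 15.66 = 58.797 J
v = √(2 × 58.797/3.53) = 5.772 m/s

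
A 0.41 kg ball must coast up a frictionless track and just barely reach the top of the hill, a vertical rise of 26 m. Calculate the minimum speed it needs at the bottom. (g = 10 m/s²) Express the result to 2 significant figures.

At the top it is momentarily at rest, so all KE converts to PE: ½mv² = mgh
v = √(2gh) = √(2 × 10 × 26) = 22.80 m/s

v = 23 m/s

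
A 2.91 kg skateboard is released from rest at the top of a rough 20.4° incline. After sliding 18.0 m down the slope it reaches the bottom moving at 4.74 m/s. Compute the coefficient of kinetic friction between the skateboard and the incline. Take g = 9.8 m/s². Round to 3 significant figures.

μ_k = 0.304

mgh = ½mv² + μ_k (mg cosθ) L, with h = L sinθ
mgL sinθ = 178.93 J; ½mv² = 32.690 J
W_f = 178.93 − 32.690 = 146.2 J
μ_k = W_f/(mg cosθ · L) = 146.2/(26.73 × 18.0) = 0.3040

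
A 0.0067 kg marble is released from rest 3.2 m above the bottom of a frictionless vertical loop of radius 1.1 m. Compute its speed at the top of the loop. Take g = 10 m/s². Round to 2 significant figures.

Energy conservation: mgh = ½mv_top² + mg(2r)
v_top² = 2g(h − 2r) = 2(10)(3.2 − 2.200) = 20.00
v_top = 4.472 m/s

v = 4.5 m/s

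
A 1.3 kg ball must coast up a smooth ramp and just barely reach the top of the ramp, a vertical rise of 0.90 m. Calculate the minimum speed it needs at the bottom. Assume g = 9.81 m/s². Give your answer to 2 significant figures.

v = 4.2 m/s

At the top it is momentarily at rest, so all KE converts to PE: ½mv² = mgh
v = √(2gh) = √(2 × 9.81 × 0.90) = 4.202 m/s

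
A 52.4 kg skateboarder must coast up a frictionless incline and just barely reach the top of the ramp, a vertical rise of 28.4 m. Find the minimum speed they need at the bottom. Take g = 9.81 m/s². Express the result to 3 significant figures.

v = 23.6 m/s

At the top they are momentarily at rest, so all KE converts to PE: ½mv² = mgh
v = √(2gh) = √(2 × 9.81 × 28.4) = 23.61 m/s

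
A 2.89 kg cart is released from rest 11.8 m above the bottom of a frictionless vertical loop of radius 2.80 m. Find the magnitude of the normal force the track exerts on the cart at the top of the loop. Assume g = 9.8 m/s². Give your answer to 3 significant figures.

N = 97.1 N

Energy from release to top (height 2r): mgh = ½mv_top² + mg(2r)
v_top² = 2g(h − 2r) = 2(9.8)(11.8 − 5.600) = 121.52 m²/s²
At the top, both N and weight point toward the centre: N + mg = mv_top²/r
N = m(v_top²/r − g) = 2.89(121.52/2.80 − 9.8) = 97.10 N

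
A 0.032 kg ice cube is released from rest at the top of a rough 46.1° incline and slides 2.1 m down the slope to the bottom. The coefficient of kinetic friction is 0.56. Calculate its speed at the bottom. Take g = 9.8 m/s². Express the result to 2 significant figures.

Work–energy: mg(L sinθ) − μ_k(mg cosθ)L = ½mv²
mgh = mgL sinθ = (0.032)(9.8)(2.1)sin46.1° = 0.47453 J
W_f = μ_k mg cosθ · L = (0.56)(0.032)(9.8)cos46.1°·2.1 = 0.2557 J
½mv² = 0.47453 − 0.2557 = 0.21880 J
v = √(2 × 0.21880/0.032) = 3.698 m/s

v = 3.7 m/s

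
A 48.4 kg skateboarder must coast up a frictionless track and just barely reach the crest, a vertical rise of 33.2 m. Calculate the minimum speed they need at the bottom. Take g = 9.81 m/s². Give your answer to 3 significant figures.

v = 25.5 m/s

At the top they are momentarily at rest, so all KE converts to PE: ½mv² = mgh
v = √(2gh) = √(2 × 9.81 × 33.2) = 25.52 m/s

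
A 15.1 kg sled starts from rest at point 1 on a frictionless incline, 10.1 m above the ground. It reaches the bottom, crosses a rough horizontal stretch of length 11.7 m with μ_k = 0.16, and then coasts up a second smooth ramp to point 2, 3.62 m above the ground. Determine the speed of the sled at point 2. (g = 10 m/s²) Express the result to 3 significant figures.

Energy at 1: mgh₁ = (15.1)(10)(10.1) = 1525.1 J
Friction loss: W_f = μ_k mg d = 282.7 J
At 2: ½mv² + mgh₂ = mgh₁ − W_f
½mv² = 1525.1 − 282.7 − 546.62 = 695.81 J
v = √(2 × 695.81/15.1) = 9.600 m/s

v = 9.60 m/s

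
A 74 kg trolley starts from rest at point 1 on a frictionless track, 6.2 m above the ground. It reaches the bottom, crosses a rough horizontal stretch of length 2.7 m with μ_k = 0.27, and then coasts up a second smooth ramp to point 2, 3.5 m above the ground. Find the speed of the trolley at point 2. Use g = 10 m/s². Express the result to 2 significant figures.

Energy at 1: mgh₁ = (74)(10)(6.2) = 4588.0 J
Friction loss: W_f = μ_k mg d = 539.5 J
At 2: ½mv² + mgh₂ = mgh₁ − W_f
½mv² = 4588.0 − 539.5 − 2590.0 = 1458.5 J
v = √(2 × 1458.5/74) = 6.279 m/s

v = 6.3 m/s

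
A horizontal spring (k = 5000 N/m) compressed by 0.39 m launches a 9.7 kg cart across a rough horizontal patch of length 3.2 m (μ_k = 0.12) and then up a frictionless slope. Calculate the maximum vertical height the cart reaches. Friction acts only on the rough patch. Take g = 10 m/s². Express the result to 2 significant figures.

h = 3.5 m

Spring energy: E₀ = ½kx² = ½(5000)(0.39)² = 380.25 J
Friction: W_f = μ_k mg d = (0.12)(9.7)(10)(3.2) = 37.25 J
Energy at base of ramp: E = 380.25 − 37.25 = 343.00 J
At max height all remaining energy is PE: mgh = E ⇒ h = E/(mg) = 343.00/(9.7 × 10) = 3.536 m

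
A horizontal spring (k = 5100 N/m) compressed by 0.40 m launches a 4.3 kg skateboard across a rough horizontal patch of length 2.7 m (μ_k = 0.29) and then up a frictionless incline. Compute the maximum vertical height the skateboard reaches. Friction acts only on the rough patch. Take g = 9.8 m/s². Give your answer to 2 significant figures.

Spring energy: E₀ = ½kx² = ½(5100)(0.40)² = 408.00 J
Friction: W_f = μ_k mg d = (0.29)(4.3)(9.8)(2.7) = 33.00 J
Energy at base of ramp: E = 408.00 − 33.00 = 375.00 J
At max height all remaining energy is PE: mgh = E ⇒ h = E/(mg) = 375.00/(4.3 × 9.8) = 8.899 m

h = 8.9 m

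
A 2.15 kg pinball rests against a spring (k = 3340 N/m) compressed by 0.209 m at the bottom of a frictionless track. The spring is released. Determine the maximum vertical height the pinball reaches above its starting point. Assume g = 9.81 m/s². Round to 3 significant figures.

All spring PE becomes gravitational PE at the highest point: ½kx² = mgh
h = kx²/(2mg) = (3340)(0.209)²/(2 × 2.15 × 9.81) = 3.459 m

h = 3.46 m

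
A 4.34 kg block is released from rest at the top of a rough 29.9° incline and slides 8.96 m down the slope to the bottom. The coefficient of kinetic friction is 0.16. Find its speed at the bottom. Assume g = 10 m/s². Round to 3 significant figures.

v = 8.03 m/s

Energy: mgh = ½mv² + W_f, with h = L sinθ and W_f = μ_k (mg cosθ) L
mgh = mgL sinθ = (4.34)(10)(8.96)sin29.9° = 193.84 J
W_f = μ_k mg cosθ · L = (0.16)(4.34)(10)cos29.9°·8.96 = 53.94 J
½mv² = 193.84 − 53.94 = 139.91 J
v = √(2 × 139.91/4.34) = 8.030 m/s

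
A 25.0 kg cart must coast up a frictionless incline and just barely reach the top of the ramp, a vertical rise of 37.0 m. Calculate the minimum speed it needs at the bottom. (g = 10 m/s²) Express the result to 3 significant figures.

At the top it is momentarily at rest, so all KE converts to PE: ½mv² = mgh
v = √(2gh) = √(2 × 10 × 37.0) = 27.20 m/s

v = 27.2 m/s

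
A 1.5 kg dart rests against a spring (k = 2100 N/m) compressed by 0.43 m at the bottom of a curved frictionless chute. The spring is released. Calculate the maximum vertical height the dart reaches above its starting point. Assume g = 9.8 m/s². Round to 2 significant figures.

All spring PE becomes gravitational PE at the highest point: ½kx² = mgh
h = kx²/(2mg) = (2100)(0.43)²/(2 × 1.5 × 9.8) = 13.21 m

h = 13 m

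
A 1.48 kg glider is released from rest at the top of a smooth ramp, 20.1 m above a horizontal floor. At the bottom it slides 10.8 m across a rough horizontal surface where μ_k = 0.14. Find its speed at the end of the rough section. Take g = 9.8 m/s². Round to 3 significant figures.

v = 19.1 m/s

Energy at the top = energy at the end + work done against friction:
mgh = ½mv² + μ_k m g d
W_f = μ_k mg d = (0.14)(1.48)(9.8)(10.8) = 21.93 J
½mv² = mgh − W_f = 291.53 − 21.93 = 269.60 J
v = √(2 × 269.60/1.48) = 19.09 m/s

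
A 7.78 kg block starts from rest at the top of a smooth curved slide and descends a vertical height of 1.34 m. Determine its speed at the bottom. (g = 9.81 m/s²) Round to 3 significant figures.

v = 5.13 m/s

Energy conservation between the two points: mgh = ½mv²
v = √(2gh) = √(2 × 9.81 × 1.34) = √26.291 = 5.127 m/s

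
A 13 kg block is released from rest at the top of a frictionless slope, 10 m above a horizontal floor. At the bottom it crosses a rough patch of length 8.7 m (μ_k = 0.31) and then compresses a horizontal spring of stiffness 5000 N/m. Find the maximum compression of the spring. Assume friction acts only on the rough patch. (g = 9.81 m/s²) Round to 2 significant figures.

x = 0.61 m

Initial energy: E₁ = mgh = (13)(9.81)(10) = 1275.3 J
Friction removes W_f = μ_k mg d = (0.31)(13)(9.81)(8.7) = 343.9 J
Energy reaching the spring: E = 1275.3 − 343.9 = 931.35 J
At max compression ½kx² = E ⇒ x = √(2E/k) = √(2 × 931.35/5000) = 0.6104 m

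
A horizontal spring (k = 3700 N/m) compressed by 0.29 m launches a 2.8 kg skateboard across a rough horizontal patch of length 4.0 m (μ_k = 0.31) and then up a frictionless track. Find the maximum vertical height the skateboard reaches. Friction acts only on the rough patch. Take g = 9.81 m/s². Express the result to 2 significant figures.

Spring energy: E₀ = ½kx² = ½(3700)(0.29)² = 155.58 J
Friction: W_f = μ_k mg d = (0.31)(2.8)(9.81)(4.0) = 34.06 J
Energy at base of ramp: E = 155.58 − 34.06 = 121.52 J
At max height all remaining energy is PE: mgh = E ⇒ h = E/(mg) = 121.52/(2.8 × 9.81) = 4.424 m

h = 4.4 m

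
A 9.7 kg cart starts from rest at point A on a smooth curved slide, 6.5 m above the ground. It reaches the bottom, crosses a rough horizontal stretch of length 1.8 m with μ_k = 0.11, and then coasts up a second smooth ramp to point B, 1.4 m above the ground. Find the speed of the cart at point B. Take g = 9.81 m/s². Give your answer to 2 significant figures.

Energy at A: mgh₁ = (9.7)(9.81)(6.5) = 618.52 J
Friction loss: W_f = μ_k mg d = 18.84 J
At B: ½mv² + mgh₂ = mgh₁ − W_f
½mv² = 618.52 − 18.84 − 133.22 = 466.46 J
v = √(2 × 466.46/9.7) = 9.807 m/s

v = 9.8 m/s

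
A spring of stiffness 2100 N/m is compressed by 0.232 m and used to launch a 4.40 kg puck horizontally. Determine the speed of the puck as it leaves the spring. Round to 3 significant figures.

v = 5.07 m/s

Spring PE converts entirely to kinetic energy: ½kx² = ½mv²
v = x√(k/m) = 0.232 × √(2100/4.40) = 5.068 m/s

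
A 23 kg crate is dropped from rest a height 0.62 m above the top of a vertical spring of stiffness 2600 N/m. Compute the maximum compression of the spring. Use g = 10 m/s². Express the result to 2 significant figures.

Measuring PE from the top of the relaxed spring, at max compression the crate has dropped H + x with zero KE, so:
mg(H + x) = ½kx²
½(2600)x² − (23)(10)x − (23)(10)(0.62) = 0
1300x² − 230.0x − 142.6 = 0
x = [230.0 + √(52900 + 741520)]/(2 × 1300) = 0.4313 m

x = 0.43 m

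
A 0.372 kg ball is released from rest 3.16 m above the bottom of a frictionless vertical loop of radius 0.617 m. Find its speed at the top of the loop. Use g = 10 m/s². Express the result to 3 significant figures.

Energy conservation: mgh = ½mv_top² + mg(2r)
v_top² = 2g(h − 2r) = 2(10)(3.16 − 1.234) = 38.52
v_top = 6.206 m/s

v = 6.21 m/s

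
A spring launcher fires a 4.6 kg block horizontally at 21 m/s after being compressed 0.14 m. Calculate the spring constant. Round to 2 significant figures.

Spring PE at full compression equals KE at release: ½kx² = ½mv²
k = mv²/x² = (4.6)(21)²/(0.14)² = 103500 N/m

k = 100000 N/m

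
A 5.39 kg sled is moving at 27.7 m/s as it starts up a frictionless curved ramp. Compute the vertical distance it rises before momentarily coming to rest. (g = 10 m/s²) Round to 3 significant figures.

By energy conservation, ½mv² = mgh
h = v²/(2g) = 27.7²/(2 × 10) = 38.36 m

h = 38.4 m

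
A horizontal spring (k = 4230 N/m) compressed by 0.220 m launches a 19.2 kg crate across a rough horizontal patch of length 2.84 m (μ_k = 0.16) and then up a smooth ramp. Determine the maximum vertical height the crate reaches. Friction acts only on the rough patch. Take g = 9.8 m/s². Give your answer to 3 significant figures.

h = 0.0896 m

Spring energy: E₀ = ½kx² = ½(4230)(0.220)² = 102.37 J
Friction: W_f = μ_k mg d = (0.16)(19.2)(9.8)(2.84) = 85.50 J
Energy at base of ramp: E = 102.37 − 85.50 = 16.866 J
At max height all remaining energy is PE: mgh = E ⇒ h = E/(mg) = 16.866/(19.2 × 9.8) = 0.08964 m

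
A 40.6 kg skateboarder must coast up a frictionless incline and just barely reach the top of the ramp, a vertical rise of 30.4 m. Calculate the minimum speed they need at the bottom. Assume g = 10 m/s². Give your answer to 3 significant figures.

At the top they are momentarily at rest, so all KE converts to PE: ½mv² = mgh
v = √(2gh) = √(2 × 10 × 30.4) = 24.66 m/s

v = 24.7 m/s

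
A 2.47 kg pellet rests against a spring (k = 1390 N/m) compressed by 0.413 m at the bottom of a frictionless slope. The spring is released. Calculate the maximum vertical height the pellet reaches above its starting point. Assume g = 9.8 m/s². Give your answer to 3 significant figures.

h = 4.90 m

At maximum height the pellet is at rest, so ½kx² = mgh
h = kx²/(2mg) = (1390)(0.413)²/(2 × 2.47 × 9.8) = 4.897 m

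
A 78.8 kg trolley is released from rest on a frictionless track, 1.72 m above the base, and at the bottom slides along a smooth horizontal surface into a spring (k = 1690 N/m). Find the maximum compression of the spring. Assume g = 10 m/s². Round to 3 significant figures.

Gravitational PE at the top equals spring PE at max compression: mgh = ½kx²
x = √(2mgh/k) = √(2 × 78.8 × 10 × 1.72 / 1690) = 1.266 m

x = 1.27 m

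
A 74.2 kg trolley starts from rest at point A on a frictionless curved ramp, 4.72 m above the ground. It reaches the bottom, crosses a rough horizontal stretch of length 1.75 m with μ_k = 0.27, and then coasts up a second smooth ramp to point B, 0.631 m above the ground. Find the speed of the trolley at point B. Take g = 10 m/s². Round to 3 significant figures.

Energy at A: mgh₁ = (74.2)(10)(4.72) = 3502.2 J
Friction loss: W_f = μ_k mg d = 350.6 J
At B: ½mv² + mgh₂ = mgh₁ − W_f
½mv² = 3502.2 − 350.6 − 468.20 = 2683.4 J
v = √(2 × 2683.4/74.2) = 8.505 m/s

v = 8.50 m/s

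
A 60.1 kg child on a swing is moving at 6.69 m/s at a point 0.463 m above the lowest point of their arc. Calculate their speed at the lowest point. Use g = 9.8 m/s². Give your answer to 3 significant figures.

v = 7.34 m/s

Equating total energy at the two states: ½mv₀² + mgh = ½mv²
The mass cancels from both sides.
v² = v₀² + 2gh = (6.69)² + 2(9.8)(0.463) = 53.831
v = √53.831 = 7.337 m/s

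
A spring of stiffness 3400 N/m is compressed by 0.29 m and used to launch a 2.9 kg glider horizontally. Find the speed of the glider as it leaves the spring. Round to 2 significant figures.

v = 9.9 m/s

Spring PE converts entirely to kinetic energy: ½kx² = ½mv²
v = x√(k/m) = 0.29 × √(3400/2.9) = 9.930 m/s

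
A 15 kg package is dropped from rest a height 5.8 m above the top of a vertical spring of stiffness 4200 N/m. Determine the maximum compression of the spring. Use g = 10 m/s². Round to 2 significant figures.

x = 0.68 m

Let x be the compression. The total drop is H + x, and the package is instantaneously at rest at max compression, so energy conservation gives:
mg(H + x) = ½kx²
½(4200)x² − (15)(10)x − (15)(10)(5.8) = 0
2100x² − 150.0x − 870.0 = 0
x = [150.0 + √(22500 + 7.3080e+06)]/(2 × 2100) = 0.6804 m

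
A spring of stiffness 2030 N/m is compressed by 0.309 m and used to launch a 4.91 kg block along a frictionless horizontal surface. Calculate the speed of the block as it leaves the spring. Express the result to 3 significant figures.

v = 6.28 m/s

Conservation of energy: ½kx² = ½mv²
v = x√(k/m) = 0.309 × √(2030/4.91) = 6.283 m/s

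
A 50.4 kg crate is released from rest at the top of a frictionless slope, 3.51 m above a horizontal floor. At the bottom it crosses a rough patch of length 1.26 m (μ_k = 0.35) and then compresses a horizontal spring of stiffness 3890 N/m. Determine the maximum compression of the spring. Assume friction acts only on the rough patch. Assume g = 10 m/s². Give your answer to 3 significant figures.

Initial energy: E₁ = mgh = (50.4)(10)(3.51) = 1769.0 J
Friction removes W_f = μ_k mg d = (0.35)(50.4)(10)(1.26) = 222.3 J
Energy reaching the spring: E = 1769.0 − 222.3 = 1546.8 J
At max compression ½kx² = E ⇒ x = √(2E/k) = √(2 × 1546.8/3890) = 0.8918 m

x = 0.892 m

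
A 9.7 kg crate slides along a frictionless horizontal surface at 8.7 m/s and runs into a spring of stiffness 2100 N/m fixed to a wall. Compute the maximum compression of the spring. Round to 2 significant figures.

At max compression the crate is momentarily at rest: ½mv² = ½kx²
x = v√(m/k) = 8.7 × √(9.7/2100) = 0.5913 m

x = 0.59 m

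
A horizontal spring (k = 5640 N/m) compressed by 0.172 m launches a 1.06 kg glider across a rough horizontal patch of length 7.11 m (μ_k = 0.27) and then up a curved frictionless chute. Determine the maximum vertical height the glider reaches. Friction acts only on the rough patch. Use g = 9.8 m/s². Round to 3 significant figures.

h = 6.11 m

Spring energy: E₀ = ½kx² = ½(5640)(0.172)² = 83.427 J
Friction: W_f = μ_k mg d = (0.27)(1.06)(9.8)(7.11) = 19.94 J
Energy at base of ramp: E = 83.427 − 19.94 = 63.485 J
At max height all remaining energy is PE: mgh = E ⇒ h = E/(mg) = 63.485/(1.06 × 9.8) = 6.111 m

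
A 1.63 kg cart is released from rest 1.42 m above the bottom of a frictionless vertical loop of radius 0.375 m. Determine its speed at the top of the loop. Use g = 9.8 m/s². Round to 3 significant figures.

v = 3.62 m/s

Energy conservation: mgh = ½mv_top² + mg(2r)
v_top² = 2g(h − 2r) = 2(9.8)(1.42 − 0.7500) = 13.13
v_top = 3.624 m/s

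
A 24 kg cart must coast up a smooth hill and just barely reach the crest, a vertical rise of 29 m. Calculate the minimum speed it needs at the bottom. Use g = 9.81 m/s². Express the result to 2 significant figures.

v = 24 m/s

At the top it is momentarily at rest, so all KE converts to PE: ½mv² = mgh
v = √(2gh) = √(2 × 9.81 × 29) = 23.85 m/s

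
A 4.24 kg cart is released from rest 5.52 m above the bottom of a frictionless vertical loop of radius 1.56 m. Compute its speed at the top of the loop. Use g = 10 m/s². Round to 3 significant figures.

v = 6.93 m/s

Energy conservation: mgh = ½mv_top² + mg(2r)
v_top² = 2g(h − 2r) = 2(10)(5.52 − 3.120) = 48.00
v_top = 6.928 m/s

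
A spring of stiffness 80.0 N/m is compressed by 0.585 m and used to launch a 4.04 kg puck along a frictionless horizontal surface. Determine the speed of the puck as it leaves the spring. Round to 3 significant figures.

Conservation of energy: ½kx² = ½mv²
v = x√(k/m) = 0.585 × √(80.0/4.04) = 2.603 m/s

v = 2.60 m/s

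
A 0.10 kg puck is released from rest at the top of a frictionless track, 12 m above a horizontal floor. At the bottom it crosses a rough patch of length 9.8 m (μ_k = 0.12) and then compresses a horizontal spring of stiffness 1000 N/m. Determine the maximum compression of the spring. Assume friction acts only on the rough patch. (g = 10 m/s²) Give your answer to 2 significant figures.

x = 0.15 m

Initial energy: E₁ = mgh = (0.10)(10)(12) = 12.000 J
Friction removes W_f = μ_k mg d = (0.12)(0.10)(10)(9.8) = 1.176 J
Energy reaching the spring: E = 12.000 − 1.176 = 10.824 J
At max compression ½kx² = E ⇒ x = √(2E/k) = √(2 × 10.824/1000) = 0.1471 m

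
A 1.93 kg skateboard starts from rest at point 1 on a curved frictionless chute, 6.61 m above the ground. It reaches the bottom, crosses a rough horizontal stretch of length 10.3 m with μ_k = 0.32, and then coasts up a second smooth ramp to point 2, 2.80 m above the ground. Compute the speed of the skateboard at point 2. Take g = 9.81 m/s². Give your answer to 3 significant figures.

v = 3.18 m/s

Energy at 1: mgh₁ = (1.93)(9.81)(6.61) = 125.15 J
Friction loss: W_f = μ_k mg d = 62.40 J
At 2: ½mv² + mgh₂ = mgh₁ − W_f
½mv² = 125.15 − 62.40 − 53.013 = 9.7317 J
v = √(2 × 9.7317/1.93) = 3.176 m/s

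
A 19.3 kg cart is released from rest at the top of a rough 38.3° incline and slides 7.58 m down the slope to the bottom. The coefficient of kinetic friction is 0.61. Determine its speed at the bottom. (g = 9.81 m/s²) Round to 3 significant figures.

v = 4.58 m/s

Taking the bottom as reference, mgh = ½mv² + μ_k N L with h = L sinθ, N = mg cosθ:
mgh = mgL sinθ = (19.3)(9.81)(7.58)sin38.3° = 889.47 J
W_f = μ_k mg cosθ · L = (0.61)(19.3)(9.81)cos38.3°·7.58 = 687.0 J
½mv² = 889.47 − 687.0 = 202.45 J
v = √(2 × 202.45/19.3) = 4.580 m/s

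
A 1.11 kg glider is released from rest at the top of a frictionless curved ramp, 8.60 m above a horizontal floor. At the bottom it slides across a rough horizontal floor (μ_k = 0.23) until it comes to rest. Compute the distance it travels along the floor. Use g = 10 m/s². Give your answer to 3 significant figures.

d = 37.4 m

Energy bookkeeping (friction removes W_f = μ_k N d):
At rest all PE has been dissipated by friction: mgh = μ_k m g d
d = h/μ_k = 8.60/0.23 = 37.39 m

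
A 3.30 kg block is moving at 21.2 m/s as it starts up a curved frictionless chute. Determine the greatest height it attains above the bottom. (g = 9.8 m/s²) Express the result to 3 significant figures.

By energy conservation, ½mv² = mgh
h = v²/(2g) = 21.2²/(2 × 9.8) = 22.93 m

h = 22.9 m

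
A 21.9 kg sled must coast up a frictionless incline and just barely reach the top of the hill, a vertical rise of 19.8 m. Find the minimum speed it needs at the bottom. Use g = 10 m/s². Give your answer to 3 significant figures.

At the top it is momentarily at rest, so all KE converts to PE: ½mv² = mgh
v = √(2gh) = √(2 × 10 × 19.8) = 19.90 m/s

v = 19.9 m/s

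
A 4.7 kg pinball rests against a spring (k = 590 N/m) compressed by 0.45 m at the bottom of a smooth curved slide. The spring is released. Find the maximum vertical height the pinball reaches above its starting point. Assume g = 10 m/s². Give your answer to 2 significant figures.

All spring PE becomes gravitational PE at the highest point: ½kx² = mgh
h = kx²/(2mg) = (590)(0.45)²/(2 × 4.7 × 10) = 1.271 m

h = 1.3 m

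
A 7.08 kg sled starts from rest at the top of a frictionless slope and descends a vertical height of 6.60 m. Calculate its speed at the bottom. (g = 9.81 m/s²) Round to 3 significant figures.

Mechanical energy is conserved (no friction): mgh = ½mv²
The mass cancels from both sides.
v = √(2gh) = √(2 × 9.81 × 6.60) = √129.49 = 11.38 m/s

v = 11.4 m/s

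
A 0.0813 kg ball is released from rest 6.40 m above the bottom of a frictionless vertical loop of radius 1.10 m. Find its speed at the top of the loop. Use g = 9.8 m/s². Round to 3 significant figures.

v = 9.07 m/s

Energy conservation: mgh = ½mv_top² + mg(2r)
v_top² = 2g(h − 2r) = 2(9.8)(6.40 − 2.200) = 82.32
v_top = 9.073 m/s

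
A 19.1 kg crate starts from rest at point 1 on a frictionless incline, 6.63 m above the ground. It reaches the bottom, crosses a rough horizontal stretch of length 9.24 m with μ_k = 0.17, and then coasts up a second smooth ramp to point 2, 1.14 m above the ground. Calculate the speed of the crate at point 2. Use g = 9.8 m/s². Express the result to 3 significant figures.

v = 8.76 m/s

Energy at 1: mgh₁ = (19.1)(9.8)(6.63) = 1241.0 J
Friction loss: W_f = μ_k mg d = 294.0 J
At 2: ½mv² + mgh₂ = mgh₁ − W_f
½mv² = 1241.0 − 294.0 − 213.39 = 733.60 J
v = √(2 × 733.60/19.1) = 8.764 m/s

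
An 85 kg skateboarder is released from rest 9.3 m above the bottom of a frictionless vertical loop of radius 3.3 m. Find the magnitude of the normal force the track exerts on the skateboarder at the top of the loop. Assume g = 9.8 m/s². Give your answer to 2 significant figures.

Energy from release to top (height 2r): mgh = ½mv_top² + mg(2r)
v_top² = 2g(h − 2r) = 2(9.8)(9.3 − 6.600) = 52.920 m²/s²
At the top, both N and weight point toward the centre: N + mg = mv_top²/r
N = m(v_top²/r − g) = 85(52.920/3.3 − 9.8) = 530.1 N

N = 530 N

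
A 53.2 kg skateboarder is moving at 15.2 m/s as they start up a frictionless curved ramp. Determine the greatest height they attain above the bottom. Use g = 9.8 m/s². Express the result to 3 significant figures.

By energy conservation, ½mv² = mgh
h = v²/(2g) = 15.2²/(2 × 9.8) = 11.79 m

h = 11.8 m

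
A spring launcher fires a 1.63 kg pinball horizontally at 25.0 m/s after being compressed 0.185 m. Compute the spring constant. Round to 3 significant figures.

k = 29800 N/m

Energy stored in the spring equals the launch KE: ½kx² = ½mv²
k = mv²/x² = (1.63)(25.0)²/(0.185)² = 29766 N/m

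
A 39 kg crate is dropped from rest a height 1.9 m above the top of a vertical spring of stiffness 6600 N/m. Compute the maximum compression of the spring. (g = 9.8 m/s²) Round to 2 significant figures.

x = 0.53 m

Let x be the compression. The total drop is H + x, and the crate is instantaneously at rest at max compression, so energy conservation gives:
mg(H + x) = ½kx²
½(6600)x² − (39)(9.8)x − (39)(9.8)(1.9) = 0
3300x² − 382.2x − 726.2 = 0
x = [382.2 + √(146077 + 9.5856e+06)]/(2 × 3300) = 0.5306 m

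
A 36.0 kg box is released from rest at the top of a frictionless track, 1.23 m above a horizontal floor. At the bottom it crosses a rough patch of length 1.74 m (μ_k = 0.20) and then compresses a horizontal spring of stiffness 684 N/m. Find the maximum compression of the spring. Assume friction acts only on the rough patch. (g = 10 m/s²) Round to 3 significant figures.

Initial energy: E₁ = mgh = (36.0)(10)(1.23) = 442.80 J
Friction removes W_f = μ_k mg d = (0.20)(36.0)(10)(1.74) = 125.3 J
Energy reaching the spring: E = 442.80 − 125.3 = 317.52 J
At max compression ½kx² = E ⇒ x = √(2E/k) = √(2 × 317.52/684) = 0.9635 m

x = 0.964 m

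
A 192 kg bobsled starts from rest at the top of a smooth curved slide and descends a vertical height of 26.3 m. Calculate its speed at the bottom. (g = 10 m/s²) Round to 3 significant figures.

Mechanical energy is conserved (no friction): mgh = ½mv²
The mass cancels from both sides.
v = √(2gh) = √(2 × 10 × 26.3) = √526.00 = 22.93 m/s

v = 22.9 m/s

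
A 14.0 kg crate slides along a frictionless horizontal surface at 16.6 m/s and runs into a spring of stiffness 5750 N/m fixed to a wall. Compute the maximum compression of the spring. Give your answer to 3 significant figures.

At max compression the crate is momentarily at rest: ½mv² = ½kx²
x = v√(m/k) = 16.6 × √(14.0/5750) = 0.8191 m

x = 0.819 m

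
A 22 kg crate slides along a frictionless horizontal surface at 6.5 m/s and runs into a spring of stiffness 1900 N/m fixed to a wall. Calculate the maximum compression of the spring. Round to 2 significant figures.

All KE is stored as spring PE at maximum compression: ½mv² = ½kx²
x = v√(m/k) = 6.5 × √(22/1900) = 0.6994 m

x = 0.70 m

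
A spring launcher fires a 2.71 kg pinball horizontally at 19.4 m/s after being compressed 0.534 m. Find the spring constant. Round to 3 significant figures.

k = 3580 N/m

Spring PE at full compression equals KE at release: ½kx² = ½mv²
k = mv²/x² = (2.71)(19.4)²/(0.534)² = 3577 N/m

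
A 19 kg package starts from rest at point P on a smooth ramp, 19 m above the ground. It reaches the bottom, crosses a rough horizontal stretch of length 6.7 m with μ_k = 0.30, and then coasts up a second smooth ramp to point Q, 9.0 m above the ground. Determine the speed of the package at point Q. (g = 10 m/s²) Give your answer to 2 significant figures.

v = 13 m/s

Energy at P: mgh₁ = (19)(10)(19) = 3610.0 J
Friction loss: W_f = μ_k mg d = 381.9 J
At Q: ½mv² + mgh₂ = mgh₁ − W_f
½mv² = 3610.0 − 381.9 − 1710.0 = 1518.1 J
v = √(2 × 1518.1/19) = 12.64 m/s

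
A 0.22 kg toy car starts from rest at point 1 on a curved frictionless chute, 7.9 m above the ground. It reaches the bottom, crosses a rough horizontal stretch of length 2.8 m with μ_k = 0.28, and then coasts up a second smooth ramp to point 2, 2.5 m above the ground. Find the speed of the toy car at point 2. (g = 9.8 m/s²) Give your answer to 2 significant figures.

Energy at 1: mgh₁ = (0.22)(9.8)(7.9) = 17.032 J
Friction loss: W_f = μ_k mg d = 1.690 J
At 2: ½mv² + mgh₂ = mgh₁ − W_f
½mv² = 17.032 − 1.690 − 5.3900 = 9.9521 J
v = √(2 × 9.9521/0.22) = 9.512 m/s

v = 9.5 m/s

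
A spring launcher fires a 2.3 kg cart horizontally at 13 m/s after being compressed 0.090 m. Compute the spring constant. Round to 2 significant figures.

k = 48000 N/m

½kx² = ½mv²
k = mv²/x² = (2.3)(13)²/(0.090)² = 47988 N/m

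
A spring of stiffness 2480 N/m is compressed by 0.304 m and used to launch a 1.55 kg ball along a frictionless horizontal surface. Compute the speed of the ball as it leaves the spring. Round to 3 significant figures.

The ball leaves the spring when the spring is at natural length, so ½kx² = ½mv²
v = x√(k/m) = 0.304 × √(2480/1.55) = 12.16 m/s

v = 12.2 m/s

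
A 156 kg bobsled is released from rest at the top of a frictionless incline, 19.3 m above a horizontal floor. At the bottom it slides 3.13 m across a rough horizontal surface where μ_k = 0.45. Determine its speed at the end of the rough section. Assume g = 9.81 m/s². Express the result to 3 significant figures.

v = 18.7 m/s

Energy at the top = energy at the end + work done against friction:
mgh = ½mv² + μ_k m g d
W_f = μ_k mg d = (0.45)(156)(9.81)(3.13) = 2156 J
½mv² = mgh − W_f = 29536 − 2156 = 27380 J
v = √(2 × 27380/156) = 18.74 m/s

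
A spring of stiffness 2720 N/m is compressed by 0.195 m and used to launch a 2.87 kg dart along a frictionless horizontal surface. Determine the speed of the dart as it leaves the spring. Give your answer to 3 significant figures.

v = 6.00 m/s

Spring PE converts entirely to kinetic energy: ½kx² = ½mv²
v = x√(k/m) = 0.195 × √(2720/2.87) = 6.003 m/s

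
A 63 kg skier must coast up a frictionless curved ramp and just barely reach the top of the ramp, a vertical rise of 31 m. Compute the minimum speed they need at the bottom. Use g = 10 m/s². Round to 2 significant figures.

At the top they are momentarily at rest, so all KE converts to PE: ½mv² = mgh
v = √(2gh) = √(2 × 10 × 31) = 24.90 m/s

v = 25 m/s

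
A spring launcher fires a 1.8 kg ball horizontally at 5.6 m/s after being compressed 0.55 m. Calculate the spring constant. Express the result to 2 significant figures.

Energy stored in the spring equals the launch KE: ½kx² = ½mv²
k = mv²/x² = (1.8)(5.6)²/(0.55)² = 186.6 N/m

k = 190 N/m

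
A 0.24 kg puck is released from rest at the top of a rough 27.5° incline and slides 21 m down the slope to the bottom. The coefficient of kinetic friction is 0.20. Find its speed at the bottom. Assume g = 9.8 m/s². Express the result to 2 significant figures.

v = 11 m/s

Taking the bottom as reference, mgh = ½mv² + μ_k N L with h = L sinθ, N = mg cosθ:
mgh = mgL sinθ = (0.24)(9.8)(21)sin27.5° = 22.807 J
W_f = μ_k mg cosθ · L = (0.20)(0.24)(9.8)cos27.5°·21 = 8.762 J
½mv² = 22.807 − 8.762 = 14.044 J
v = √(2 × 14.044/0.24) = 10.82 m/s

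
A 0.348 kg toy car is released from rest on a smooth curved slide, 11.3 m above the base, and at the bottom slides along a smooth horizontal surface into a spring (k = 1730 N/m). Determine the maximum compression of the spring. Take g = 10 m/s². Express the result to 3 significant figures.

x = 0.213 m

Gravitational PE at the top equals spring PE at max compression: mgh = ½kx²
x = √(2mgh/k) = √(2 × 0.348 × 10 × 11.3 / 1730) = 0.2132 m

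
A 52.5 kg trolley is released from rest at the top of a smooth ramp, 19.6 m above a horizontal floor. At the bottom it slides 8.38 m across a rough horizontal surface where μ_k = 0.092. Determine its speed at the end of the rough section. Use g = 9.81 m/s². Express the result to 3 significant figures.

v = 19.2 m/s

Applying the work–energy principle:
mgh = ½mv² + μ_k m g d
W_f = μ_k mg d = (0.092)(52.5)(9.81)(8.38) = 397.1 J
½mv² = mgh − W_f = 10094 − 397.1 = 9697.4 J
v = √(2 × 9697.4/52.5) = 19.22 m/s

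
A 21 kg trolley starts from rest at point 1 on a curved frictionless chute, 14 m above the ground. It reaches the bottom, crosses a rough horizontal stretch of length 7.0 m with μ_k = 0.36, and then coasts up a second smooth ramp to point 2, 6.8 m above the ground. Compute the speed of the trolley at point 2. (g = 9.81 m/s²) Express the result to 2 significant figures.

v = 9.6 m/s

Energy at 1: mgh₁ = (21)(9.81)(14) = 2884.1 J
Friction loss: W_f = μ_k mg d = 519.1 J
At 2: ½mv² + mgh₂ = mgh₁ − W_f
½mv² = 2884.1 − 519.1 − 1400.9 = 964.13 J
v = √(2 × 964.13/21) = 9.582 m/s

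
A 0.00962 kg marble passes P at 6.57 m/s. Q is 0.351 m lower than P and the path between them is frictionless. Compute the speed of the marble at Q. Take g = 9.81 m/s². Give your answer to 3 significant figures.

v = 7.07 m/s

Energy conservation between the two points: ½mv₀² + mgh = ½mv²
The mass cancels from both sides.
v² = v₀² + 2gh = (6.57)² + 2(9.81)(0.351) = 50.052
v = √50.052 = 7.075 m/s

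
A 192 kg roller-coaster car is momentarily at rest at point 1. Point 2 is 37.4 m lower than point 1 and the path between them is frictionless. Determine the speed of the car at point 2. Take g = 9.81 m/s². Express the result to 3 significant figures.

By conservation of mechanical energy, mgh = ½mv²
v = √(2gh) = √(2 × 9.81 × 37.4) = √733.79 = 27.09 m/s

v = 27.1 m/s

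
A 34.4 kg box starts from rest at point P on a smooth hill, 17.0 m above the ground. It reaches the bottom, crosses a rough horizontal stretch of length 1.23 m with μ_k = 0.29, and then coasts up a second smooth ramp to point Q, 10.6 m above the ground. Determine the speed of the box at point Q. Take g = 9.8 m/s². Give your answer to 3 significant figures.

v = 10.9 m/s

Energy at P: mgh₁ = (34.4)(9.8)(17.0) = 5731.0 J
Friction loss: W_f = μ_k mg d = 120.3 J
At Q: ½mv² + mgh₂ = mgh₁ − W_f
½mv² = 5731.0 − 120.3 − 3573.5 = 2037.3 J
v = √(2 × 2037.3/34.4) = 10.88 m/s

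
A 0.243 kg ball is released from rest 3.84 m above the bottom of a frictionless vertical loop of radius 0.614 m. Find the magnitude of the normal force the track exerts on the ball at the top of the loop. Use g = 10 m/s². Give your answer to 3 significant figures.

N = 18.2 N

Energy from release to top (height 2r): mgh = ½mv_top² + mg(2r)
v_top² = 2g(h − 2r) = 2(10)(3.84 − 1.228) = 52.240 m²/s²
At the top, both N and weight point toward the centre: N + mg = mv_top²/r
N = m(v_top²/r − g) = 0.243(52.240/0.614 − 10) = 18.24 N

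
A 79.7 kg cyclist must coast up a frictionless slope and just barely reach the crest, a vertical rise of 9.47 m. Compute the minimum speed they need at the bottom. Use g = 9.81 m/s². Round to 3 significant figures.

At the top they are momentarily at rest, so all KE converts to PE: ½mv² = mgh
v = √(2gh) = √(2 × 9.81 × 9.47) = 13.63 m/s

v = 13.6 m/s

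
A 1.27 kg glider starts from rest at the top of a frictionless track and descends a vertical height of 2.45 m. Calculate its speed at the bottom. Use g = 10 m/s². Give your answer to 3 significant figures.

Equating total energy at the two states: mgh = ½mv²
v = √(2gh) = √(2 × 10 × 2.45) = √49.000 = 7.000 m/s

v = 7.00 m/s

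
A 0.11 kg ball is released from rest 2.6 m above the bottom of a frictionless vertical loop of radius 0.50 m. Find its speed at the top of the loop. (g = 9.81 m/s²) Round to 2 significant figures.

v = 5.6 m/s

Energy conservation: mgh = ½mv_top² + mg(2r)
v_top² = 2g(h − 2r) = 2(9.81)(2.6 − 1.000) = 31.39
v_top = 5.603 m/s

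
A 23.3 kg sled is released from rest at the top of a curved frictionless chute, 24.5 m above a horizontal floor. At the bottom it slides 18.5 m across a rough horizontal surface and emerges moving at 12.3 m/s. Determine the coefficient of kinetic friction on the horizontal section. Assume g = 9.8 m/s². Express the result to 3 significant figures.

Energy bookkeeping (friction removes W_f = μ_k N d):
mgh = ½mv² + μ_k m g d
mgh = 5594.3 J; ½mv² = 1762.5 J
W_f = 5594.3 − 1762.5 = 3832 J
μ_k = W_f/(mg·d) = 3832/(228.3 × 18.5) = 0.9071

μ_k = 0.907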